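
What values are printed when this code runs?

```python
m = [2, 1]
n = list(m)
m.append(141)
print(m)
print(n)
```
[2, 1, 141]
[2, 1]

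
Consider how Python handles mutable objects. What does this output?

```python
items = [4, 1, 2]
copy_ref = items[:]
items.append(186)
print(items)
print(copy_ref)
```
[4, 1, 2, 186]
[4, 1, 2]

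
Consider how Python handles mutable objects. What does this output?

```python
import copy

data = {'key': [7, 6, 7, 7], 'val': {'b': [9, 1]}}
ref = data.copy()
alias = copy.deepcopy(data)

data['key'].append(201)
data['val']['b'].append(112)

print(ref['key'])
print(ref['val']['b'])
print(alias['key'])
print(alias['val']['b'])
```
[7, 6, 7, 7, 201]
[9, 1, 112]
[7, 6, 7, 7]
[9, 1]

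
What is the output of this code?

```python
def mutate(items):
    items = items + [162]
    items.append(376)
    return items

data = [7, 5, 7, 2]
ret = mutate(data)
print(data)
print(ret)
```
[7, 5, 7, 2]
[7, 5, 7, 2, 162, 376]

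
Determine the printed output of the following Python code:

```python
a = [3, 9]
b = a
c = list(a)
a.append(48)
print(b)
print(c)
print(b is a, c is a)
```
[3, 9, 48]
[3, 9]
True False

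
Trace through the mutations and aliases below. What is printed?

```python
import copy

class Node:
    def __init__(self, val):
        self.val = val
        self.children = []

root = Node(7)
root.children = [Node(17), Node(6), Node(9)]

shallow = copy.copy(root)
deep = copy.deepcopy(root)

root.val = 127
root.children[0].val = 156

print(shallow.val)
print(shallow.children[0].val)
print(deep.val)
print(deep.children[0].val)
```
7
156
7
17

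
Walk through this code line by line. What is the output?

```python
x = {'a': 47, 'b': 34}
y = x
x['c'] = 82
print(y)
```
{'a': 47, 'b': 34, 'c': 82}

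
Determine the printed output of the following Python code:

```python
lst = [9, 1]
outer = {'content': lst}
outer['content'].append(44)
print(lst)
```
[9, 1, 44]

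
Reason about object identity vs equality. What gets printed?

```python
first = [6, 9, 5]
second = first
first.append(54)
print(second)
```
[6, 9, 5, 54]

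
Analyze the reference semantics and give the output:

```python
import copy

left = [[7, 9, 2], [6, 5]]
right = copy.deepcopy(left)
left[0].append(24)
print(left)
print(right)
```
[[7, 9, 2, 24], [6, 5]]
[[7, 9, 2], [6, 5]]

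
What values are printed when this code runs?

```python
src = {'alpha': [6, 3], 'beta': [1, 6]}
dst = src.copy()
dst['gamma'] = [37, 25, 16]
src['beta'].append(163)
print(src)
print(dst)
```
{'alpha': [6, 3], 'beta': [1, 6, 163]}
{'alpha': [6, 3], 'beta': [1, 6, 163], 'gamma': [37, 25, 16]}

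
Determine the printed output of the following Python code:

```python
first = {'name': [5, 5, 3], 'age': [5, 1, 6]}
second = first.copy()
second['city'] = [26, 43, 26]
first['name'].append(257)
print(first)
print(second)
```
{'name': [5, 5, 3, 257], 'age': [5, 1, 6]}
{'name': [5, 5, 3, 257], 'age': [5, 1, 6], 'city': [26, 43, 26]}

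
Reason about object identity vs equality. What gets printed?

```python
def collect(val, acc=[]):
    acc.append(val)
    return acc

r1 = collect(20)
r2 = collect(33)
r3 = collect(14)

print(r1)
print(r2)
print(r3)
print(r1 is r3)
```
[20, 33, 14]
[20, 33, 14]
[20, 33, 14]
True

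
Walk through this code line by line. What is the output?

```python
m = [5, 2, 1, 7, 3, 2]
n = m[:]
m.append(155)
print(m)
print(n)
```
[5, 2, 1, 7, 3, 2, 155]
[5, 2, 1, 7, 3, 2]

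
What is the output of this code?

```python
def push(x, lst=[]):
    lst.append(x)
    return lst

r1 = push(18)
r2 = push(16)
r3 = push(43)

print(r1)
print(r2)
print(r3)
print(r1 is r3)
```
[18, 16, 43]
[18, 16, 43]
[18, 16, 43]
True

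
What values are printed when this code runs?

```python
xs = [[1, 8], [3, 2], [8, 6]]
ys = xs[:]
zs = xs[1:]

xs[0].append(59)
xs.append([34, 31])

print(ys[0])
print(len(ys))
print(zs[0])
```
[1, 8, 59]
3
[3, 2]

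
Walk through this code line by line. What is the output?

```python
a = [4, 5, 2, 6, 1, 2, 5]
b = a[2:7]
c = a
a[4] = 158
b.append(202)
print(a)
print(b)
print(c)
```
[4, 5, 2, 6, 158, 2, 5]
[2, 6, 1, 2, 5, 202]
[4, 5, 2, 6, 158, 2, 5]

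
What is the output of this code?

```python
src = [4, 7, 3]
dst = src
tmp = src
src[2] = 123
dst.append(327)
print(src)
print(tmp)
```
[4, 7, 123, 327]
[4, 7, 123, 327]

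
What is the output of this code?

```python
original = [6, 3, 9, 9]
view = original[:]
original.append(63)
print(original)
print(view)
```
[6, 3, 9, 9, 63]
[6, 3, 9, 9]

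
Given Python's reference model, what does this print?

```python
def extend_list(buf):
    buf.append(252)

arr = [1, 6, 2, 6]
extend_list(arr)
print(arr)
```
[1, 6, 2, 6, 252]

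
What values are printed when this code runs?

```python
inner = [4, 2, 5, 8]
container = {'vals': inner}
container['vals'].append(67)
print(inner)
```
[4, 2, 5, 8, 67]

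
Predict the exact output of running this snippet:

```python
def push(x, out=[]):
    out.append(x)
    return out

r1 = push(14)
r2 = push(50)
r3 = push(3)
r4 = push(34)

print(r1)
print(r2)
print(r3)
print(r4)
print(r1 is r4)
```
[14, 50, 3, 34]
[14, 50, 3, 34]
[14, 50, 3, 34]
[14, 50, 3, 34]
True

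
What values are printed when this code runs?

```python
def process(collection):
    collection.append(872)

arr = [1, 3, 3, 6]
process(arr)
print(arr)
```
[1, 3, 3, 6, 872]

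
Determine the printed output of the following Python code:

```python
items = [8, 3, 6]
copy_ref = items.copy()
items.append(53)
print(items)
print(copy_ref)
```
[8, 3, 6, 53]
[8, 3, 6]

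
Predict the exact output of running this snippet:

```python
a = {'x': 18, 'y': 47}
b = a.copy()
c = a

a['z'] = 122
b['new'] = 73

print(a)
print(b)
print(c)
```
{'x': 18, 'y': 47, 'z': 122}
{'x': 18, 'y': 47, 'new': 73}
{'x': 18, 'y': 47, 'z': 122}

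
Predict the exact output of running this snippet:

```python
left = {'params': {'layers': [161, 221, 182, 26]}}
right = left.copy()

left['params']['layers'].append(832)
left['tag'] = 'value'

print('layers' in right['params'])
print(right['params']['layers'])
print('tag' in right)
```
True
[161, 221, 182, 26, 832]
False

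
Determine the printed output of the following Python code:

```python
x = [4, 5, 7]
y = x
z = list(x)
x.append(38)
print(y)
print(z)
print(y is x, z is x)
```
[4, 5, 7, 38]
[4, 5, 7]
True False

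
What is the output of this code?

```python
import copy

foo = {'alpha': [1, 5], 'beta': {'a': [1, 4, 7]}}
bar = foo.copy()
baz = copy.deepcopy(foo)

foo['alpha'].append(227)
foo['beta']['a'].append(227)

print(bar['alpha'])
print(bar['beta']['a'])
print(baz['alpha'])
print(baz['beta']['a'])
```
[1, 5, 227]
[1, 4, 7, 227]
[1, 5]
[1, 4, 7]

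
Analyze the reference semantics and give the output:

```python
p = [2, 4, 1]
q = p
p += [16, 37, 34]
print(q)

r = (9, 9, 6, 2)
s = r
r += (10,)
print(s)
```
[2, 4, 1, 16, 37, 34]
(9, 9, 6, 2)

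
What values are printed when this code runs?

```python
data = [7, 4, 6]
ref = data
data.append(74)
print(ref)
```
[7, 4, 6, 74]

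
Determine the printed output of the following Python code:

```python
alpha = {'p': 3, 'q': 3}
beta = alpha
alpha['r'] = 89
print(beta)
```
{'p': 3, 'q': 3, 'r': 89}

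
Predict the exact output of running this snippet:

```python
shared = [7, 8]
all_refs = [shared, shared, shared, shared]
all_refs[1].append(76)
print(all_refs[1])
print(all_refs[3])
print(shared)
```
[7, 8, 76]
[7, 8, 76]
[7, 8, 76]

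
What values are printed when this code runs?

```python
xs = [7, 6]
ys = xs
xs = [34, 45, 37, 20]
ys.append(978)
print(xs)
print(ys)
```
[34, 45, 37, 20]
[7, 6, 978]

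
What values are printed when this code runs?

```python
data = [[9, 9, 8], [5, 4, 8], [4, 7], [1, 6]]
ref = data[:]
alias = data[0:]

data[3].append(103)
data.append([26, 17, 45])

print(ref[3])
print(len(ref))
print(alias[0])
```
[1, 6, 103]
4
[9, 9, 8]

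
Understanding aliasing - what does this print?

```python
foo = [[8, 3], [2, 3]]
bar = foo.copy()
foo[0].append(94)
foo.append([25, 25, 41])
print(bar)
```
[[8, 3, 94], [2, 3]]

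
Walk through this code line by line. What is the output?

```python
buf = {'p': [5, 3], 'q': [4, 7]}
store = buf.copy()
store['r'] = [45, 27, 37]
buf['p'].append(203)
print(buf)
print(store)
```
{'p': [5, 3, 203], 'q': [4, 7]}
{'p': [5, 3, 203], 'q': [4, 7], 'r': [45, 27, 37]}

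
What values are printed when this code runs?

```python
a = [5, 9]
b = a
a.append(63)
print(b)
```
[5, 9, 63]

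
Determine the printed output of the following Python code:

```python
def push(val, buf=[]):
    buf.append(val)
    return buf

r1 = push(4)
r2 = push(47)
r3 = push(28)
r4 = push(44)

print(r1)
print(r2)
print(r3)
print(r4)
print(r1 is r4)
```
[4, 47, 28, 44]
[4, 47, 28, 44]
[4, 47, 28, 44]
[4, 47, 28, 44]
True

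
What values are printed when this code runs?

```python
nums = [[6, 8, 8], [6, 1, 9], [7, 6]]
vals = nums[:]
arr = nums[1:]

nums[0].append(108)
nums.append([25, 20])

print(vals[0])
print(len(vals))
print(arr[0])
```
[6, 8, 8, 108]
3
[6, 1, 9]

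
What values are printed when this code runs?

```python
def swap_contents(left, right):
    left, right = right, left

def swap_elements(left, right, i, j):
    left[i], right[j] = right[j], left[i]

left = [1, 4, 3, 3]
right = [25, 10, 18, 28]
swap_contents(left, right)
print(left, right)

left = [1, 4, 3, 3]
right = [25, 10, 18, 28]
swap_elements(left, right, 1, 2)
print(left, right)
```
[1, 4, 3, 3] [25, 10, 18, 28]
[1, 18, 3, 3] [25, 10, 4, 28]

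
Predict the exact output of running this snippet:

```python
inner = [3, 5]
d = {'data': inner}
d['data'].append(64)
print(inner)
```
[3, 5, 64]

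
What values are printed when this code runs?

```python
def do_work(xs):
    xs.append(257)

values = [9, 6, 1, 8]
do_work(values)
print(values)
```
[9, 6, 1, 8, 257]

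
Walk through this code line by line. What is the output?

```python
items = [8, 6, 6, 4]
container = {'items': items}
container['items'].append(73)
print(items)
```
[8, 6, 6, 4, 73]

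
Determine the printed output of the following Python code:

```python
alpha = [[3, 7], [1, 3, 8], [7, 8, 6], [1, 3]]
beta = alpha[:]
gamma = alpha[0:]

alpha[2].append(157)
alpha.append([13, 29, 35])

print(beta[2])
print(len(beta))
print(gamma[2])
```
[7, 8, 6, 157]
4
[7, 8, 6, 157]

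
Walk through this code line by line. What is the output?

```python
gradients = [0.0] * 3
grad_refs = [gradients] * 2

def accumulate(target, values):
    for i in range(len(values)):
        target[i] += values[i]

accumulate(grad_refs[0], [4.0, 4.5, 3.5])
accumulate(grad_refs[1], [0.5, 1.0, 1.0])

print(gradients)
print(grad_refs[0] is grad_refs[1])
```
[4.5, 5.5, 4.5]
True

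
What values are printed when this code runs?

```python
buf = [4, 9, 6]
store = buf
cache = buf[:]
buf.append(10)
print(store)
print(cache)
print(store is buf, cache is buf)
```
[4, 9, 6, 10]
[4, 9, 6]
True False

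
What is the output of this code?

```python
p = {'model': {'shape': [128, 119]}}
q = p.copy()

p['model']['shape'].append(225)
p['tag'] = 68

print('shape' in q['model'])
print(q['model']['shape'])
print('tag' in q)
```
True
[128, 119, 225]
False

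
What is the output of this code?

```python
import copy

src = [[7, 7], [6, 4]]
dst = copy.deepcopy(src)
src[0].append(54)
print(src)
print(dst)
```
[[7, 7, 54], [6, 4]]
[[7, 7], [6, 4]]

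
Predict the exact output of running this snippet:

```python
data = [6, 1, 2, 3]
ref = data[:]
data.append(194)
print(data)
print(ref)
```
[6, 1, 2, 3, 194]
[6, 1, 2, 3]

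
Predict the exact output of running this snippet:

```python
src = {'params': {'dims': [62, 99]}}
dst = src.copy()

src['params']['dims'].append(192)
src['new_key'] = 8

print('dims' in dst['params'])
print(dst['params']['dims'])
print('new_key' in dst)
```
True
[62, 99, 192]
False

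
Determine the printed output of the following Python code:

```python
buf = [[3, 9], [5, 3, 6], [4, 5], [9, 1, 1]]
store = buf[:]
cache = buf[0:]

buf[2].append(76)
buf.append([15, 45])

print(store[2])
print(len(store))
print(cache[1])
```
[4, 5, 76]
4
[5, 3, 6]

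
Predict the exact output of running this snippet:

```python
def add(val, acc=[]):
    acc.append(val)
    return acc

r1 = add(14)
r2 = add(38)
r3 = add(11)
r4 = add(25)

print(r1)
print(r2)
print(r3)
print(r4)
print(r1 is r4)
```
[14, 38, 11, 25]
[14, 38, 11, 25]
[14, 38, 11, 25]
[14, 38, 11, 25]
True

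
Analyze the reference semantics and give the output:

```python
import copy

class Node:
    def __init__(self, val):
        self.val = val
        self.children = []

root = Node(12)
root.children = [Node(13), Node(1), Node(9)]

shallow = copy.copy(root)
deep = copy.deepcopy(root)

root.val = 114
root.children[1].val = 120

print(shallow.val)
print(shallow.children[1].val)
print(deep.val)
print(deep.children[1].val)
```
12
120
12
1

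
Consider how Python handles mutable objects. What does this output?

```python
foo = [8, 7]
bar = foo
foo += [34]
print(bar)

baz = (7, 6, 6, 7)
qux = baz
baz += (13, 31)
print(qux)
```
[8, 7, 34]
(7, 6, 6, 7)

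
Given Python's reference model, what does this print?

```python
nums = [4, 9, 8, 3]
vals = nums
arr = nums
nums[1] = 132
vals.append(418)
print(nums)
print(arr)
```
[4, 132, 8, 3, 418]
[4, 132, 8, 3, 418]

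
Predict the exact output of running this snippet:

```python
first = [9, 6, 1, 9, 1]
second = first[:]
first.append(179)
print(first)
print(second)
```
[9, 6, 1, 9, 1, 179]
[9, 6, 1, 9, 1]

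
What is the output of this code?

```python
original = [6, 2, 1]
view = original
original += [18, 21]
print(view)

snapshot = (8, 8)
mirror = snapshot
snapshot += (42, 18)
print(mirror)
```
[6, 2, 1, 18, 21]
(8, 8)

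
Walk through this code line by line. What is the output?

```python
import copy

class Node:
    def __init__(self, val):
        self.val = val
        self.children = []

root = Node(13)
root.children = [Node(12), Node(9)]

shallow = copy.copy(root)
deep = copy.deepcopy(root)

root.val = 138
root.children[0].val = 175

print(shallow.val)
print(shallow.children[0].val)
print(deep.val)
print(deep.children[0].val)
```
13
175
13
12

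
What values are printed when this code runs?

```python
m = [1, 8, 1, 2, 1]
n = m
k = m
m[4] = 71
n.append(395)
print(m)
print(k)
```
[1, 8, 1, 2, 71, 395]
[1, 8, 1, 2, 71, 395]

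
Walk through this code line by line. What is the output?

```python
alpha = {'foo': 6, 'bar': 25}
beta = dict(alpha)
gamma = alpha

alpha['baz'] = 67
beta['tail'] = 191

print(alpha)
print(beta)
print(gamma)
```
{'foo': 6, 'bar': 25, 'baz': 67}
{'foo': 6, 'bar': 25, 'tail': 191}
{'foo': 6, 'bar': 25, 'baz': 67}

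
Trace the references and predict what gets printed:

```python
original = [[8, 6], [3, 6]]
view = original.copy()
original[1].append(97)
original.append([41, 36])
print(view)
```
[[8, 6], [3, 6, 97]]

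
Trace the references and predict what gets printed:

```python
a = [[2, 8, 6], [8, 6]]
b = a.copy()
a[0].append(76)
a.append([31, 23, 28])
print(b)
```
[[2, 8, 6, 76], [8, 6]]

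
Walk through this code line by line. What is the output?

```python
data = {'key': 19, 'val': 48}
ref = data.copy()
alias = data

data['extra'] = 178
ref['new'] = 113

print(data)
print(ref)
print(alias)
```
{'key': 19, 'val': 48, 'extra': 178}
{'key': 19, 'val': 48, 'new': 113}
{'key': 19, 'val': 48, 'extra': 178}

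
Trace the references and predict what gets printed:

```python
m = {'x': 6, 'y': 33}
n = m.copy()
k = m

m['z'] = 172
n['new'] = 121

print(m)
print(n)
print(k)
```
{'x': 6, 'y': 33, 'z': 172}
{'x': 6, 'y': 33, 'new': 121}
{'x': 6, 'y': 33, 'z': 172}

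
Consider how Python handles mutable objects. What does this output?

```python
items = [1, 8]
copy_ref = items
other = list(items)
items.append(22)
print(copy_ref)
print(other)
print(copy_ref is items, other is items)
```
[1, 8, 22]
[1, 8]
True False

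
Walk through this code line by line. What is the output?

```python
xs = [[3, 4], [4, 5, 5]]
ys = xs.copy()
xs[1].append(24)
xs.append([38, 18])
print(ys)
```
[[3, 4], [4, 5, 5, 24]]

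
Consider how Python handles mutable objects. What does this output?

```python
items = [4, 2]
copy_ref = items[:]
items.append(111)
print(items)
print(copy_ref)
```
[4, 2, 111]
[4, 2]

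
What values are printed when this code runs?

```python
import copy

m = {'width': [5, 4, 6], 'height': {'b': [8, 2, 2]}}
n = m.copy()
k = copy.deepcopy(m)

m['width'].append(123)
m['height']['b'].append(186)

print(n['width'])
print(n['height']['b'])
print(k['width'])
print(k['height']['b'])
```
[5, 4, 6, 123]
[8, 2, 2, 186]
[5, 4, 6]
[8, 2, 2]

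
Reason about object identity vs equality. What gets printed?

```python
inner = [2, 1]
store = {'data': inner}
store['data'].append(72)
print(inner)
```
[2, 1, 72]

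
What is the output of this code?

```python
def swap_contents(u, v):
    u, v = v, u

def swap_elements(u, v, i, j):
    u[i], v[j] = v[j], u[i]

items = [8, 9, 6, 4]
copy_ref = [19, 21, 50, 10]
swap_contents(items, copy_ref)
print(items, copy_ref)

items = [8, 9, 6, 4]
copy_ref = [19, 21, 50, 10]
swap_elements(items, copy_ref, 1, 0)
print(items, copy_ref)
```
[8, 9, 6, 4] [19, 21, 50, 10]
[8, 19, 6, 4] [9, 21, 50, 10]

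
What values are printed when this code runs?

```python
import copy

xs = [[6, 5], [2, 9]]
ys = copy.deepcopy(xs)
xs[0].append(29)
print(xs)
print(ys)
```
[[6, 5, 29], [2, 9]]
[[6, 5], [2, 9]]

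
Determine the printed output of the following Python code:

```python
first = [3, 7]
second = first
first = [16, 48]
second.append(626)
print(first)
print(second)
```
[16, 48]
[3, 7, 626]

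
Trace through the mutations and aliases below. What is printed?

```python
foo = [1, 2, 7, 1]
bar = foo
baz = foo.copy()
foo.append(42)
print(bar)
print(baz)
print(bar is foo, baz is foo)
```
[1, 2, 7, 1, 42]
[1, 2, 7, 1]
True False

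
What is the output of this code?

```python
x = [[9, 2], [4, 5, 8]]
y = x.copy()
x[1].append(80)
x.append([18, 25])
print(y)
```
[[9, 2], [4, 5, 8, 80]]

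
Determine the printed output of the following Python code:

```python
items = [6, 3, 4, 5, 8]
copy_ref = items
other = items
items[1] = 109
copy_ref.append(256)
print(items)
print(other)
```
[6, 109, 4, 5, 8, 256]
[6, 109, 4, 5, 8, 256]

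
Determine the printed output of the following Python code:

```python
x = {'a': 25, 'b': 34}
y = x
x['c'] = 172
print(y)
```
{'a': 25, 'b': 34, 'c': 172}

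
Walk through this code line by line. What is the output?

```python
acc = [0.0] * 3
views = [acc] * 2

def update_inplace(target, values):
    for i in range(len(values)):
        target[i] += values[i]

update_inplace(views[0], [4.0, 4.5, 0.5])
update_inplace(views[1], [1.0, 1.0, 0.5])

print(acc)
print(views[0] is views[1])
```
[5.0, 5.5, 1.0]
True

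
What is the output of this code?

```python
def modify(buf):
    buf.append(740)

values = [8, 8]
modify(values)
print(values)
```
[8, 8, 740]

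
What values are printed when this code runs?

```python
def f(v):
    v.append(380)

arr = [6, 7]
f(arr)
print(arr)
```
[6, 7, 380]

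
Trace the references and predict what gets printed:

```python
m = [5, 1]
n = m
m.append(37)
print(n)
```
[5, 1, 37]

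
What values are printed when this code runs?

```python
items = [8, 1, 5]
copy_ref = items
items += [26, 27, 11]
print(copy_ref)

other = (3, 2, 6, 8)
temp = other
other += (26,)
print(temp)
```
[8, 1, 5, 26, 27, 11]
(3, 2, 6, 8)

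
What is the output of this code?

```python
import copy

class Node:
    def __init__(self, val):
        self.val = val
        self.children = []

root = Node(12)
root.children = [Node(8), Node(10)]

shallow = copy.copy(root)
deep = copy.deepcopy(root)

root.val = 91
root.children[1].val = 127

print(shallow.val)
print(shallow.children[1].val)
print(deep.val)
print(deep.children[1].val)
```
12
127
12
10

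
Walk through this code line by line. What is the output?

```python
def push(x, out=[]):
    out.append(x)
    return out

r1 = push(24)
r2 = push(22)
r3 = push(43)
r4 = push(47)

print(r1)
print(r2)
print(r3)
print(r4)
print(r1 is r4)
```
[24, 22, 43, 47]
[24, 22, 43, 47]
[24, 22, 43, 47]
[24, 22, 43, 47]
True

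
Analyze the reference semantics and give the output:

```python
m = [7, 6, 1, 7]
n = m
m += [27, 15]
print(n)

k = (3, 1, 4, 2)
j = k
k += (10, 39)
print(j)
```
[7, 6, 1, 7, 27, 15]
(3, 1, 4, 2)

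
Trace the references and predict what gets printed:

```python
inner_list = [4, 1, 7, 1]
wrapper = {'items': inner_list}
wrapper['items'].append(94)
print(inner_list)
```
[4, 1, 7, 1, 94]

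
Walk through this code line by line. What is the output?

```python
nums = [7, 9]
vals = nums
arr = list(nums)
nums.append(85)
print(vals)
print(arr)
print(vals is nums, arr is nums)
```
[7, 9, 85]
[7, 9]
True False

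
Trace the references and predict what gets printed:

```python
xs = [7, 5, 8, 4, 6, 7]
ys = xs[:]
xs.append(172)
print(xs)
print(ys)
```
[7, 5, 8, 4, 6, 7, 172]
[7, 5, 8, 4, 6, 7]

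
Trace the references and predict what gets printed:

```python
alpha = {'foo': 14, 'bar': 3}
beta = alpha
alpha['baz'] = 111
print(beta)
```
{'foo': 14, 'bar': 3, 'baz': 111}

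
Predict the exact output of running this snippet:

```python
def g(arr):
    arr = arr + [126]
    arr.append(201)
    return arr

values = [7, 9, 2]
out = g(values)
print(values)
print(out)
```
[7, 9, 2]
[7, 9, 2, 126, 201]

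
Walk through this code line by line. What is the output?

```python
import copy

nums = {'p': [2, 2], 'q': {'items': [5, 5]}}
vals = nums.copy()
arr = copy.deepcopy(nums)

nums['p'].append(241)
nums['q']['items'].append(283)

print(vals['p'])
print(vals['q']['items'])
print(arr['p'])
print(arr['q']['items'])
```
[2, 2, 241]
[5, 5, 283]
[2, 2]
[5, 5]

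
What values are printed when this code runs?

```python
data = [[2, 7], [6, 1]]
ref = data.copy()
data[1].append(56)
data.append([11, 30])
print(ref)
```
[[2, 7], [6, 1, 56]]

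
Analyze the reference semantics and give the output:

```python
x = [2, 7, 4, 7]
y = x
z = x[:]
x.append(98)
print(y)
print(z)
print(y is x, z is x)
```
[2, 7, 4, 7, 98]
[2, 7, 4, 7]
True False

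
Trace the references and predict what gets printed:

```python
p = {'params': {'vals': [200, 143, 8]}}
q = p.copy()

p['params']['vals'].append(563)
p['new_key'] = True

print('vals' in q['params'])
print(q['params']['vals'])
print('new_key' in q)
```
True
[200, 143, 8, 563]
False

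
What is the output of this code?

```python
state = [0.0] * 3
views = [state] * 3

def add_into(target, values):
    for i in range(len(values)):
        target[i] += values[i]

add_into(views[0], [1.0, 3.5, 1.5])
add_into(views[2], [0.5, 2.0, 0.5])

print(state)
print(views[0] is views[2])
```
[1.5, 5.5, 2.0]
True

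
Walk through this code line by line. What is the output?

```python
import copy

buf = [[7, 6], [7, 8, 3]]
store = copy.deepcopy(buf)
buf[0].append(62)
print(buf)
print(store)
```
[[7, 6, 62], [7, 8, 3]]
[[7, 6], [7, 8, 3]]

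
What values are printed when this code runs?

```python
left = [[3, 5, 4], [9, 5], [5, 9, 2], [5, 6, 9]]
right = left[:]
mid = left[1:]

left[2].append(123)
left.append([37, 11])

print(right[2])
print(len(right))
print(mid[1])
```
[5, 9, 2, 123]
4
[5, 9, 2, 123]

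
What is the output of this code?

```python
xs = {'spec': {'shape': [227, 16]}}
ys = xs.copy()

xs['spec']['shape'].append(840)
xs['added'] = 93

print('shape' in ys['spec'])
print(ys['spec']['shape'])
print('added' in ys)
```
True
[227, 16, 840]
False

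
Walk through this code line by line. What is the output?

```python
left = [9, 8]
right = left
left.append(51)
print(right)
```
[9, 8, 51]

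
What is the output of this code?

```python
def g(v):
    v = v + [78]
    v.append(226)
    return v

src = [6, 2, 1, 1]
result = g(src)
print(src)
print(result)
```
[6, 2, 1, 1]
[6, 2, 1, 1, 78, 226]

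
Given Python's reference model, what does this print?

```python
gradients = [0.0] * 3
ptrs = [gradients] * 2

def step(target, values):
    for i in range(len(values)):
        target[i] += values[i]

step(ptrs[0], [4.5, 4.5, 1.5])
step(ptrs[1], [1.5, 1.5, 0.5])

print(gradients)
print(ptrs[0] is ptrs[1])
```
[6.0, 6.0, 2.0]
True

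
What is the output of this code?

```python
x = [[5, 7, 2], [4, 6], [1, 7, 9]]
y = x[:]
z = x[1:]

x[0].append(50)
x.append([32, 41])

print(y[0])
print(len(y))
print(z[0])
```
[5, 7, 2, 50]
3
[4, 6]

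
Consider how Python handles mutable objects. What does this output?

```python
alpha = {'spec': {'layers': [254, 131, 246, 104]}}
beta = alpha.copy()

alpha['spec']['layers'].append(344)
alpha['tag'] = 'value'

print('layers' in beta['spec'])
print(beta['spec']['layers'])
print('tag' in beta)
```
True
[254, 131, 246, 104, 344]
False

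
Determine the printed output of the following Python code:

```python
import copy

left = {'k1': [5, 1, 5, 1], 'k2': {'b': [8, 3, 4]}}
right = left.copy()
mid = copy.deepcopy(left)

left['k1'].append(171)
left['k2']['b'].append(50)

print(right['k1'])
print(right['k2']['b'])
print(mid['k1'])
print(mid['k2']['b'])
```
[5, 1, 5, 1, 171]
[8, 3, 4, 50]
[5, 1, 5, 1]
[8, 3, 4]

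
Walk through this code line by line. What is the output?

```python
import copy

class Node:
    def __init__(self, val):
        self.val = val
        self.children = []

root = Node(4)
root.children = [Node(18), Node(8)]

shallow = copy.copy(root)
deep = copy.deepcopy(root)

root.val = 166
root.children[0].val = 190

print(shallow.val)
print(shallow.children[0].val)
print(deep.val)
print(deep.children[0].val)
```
4
190
4
18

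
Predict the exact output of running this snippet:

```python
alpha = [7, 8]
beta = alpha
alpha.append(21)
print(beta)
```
[7, 8, 21]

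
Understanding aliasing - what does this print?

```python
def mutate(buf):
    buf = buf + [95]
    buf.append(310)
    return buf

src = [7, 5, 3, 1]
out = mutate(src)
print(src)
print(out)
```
[7, 5, 3, 1]
[7, 5, 3, 1, 95, 310]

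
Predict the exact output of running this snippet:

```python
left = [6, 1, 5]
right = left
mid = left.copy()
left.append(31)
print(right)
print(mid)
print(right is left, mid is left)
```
[6, 1, 5, 31]
[6, 1, 5]
True False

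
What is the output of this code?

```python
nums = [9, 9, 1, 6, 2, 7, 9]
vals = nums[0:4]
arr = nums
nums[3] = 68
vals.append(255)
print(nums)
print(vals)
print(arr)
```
[9, 9, 1, 68, 2, 7, 9]
[9, 9, 1, 6, 255]
[9, 9, 1, 68, 2, 7, 9]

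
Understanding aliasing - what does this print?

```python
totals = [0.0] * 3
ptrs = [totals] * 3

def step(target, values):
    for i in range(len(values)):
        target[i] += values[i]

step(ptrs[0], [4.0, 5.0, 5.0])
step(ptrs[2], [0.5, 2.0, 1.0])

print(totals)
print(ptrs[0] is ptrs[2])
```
[4.5, 7.0, 6.0]
True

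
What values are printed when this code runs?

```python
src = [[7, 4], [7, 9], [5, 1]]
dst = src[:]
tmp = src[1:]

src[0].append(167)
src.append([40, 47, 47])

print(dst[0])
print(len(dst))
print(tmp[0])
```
[7, 4, 167]
3
[7, 9]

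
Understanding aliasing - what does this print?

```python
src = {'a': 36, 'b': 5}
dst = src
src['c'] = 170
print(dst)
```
{'a': 36, 'b': 5, 'c': 170}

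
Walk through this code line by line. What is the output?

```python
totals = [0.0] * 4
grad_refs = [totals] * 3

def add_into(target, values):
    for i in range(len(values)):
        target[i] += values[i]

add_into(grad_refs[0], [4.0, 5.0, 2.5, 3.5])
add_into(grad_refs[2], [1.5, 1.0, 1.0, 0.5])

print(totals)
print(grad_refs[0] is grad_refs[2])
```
[5.5, 6.0, 3.5, 4.0]
True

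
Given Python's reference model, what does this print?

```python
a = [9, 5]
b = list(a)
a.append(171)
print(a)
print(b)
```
[9, 5, 171]
[9, 5]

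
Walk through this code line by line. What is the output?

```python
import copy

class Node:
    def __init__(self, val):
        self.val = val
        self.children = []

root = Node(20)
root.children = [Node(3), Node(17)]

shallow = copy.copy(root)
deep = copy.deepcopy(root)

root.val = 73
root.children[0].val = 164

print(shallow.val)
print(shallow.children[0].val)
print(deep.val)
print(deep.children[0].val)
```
20
164
20
3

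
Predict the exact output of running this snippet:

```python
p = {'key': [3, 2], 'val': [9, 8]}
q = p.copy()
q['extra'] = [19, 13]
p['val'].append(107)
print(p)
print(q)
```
{'key': [3, 2], 'val': [9, 8, 107]}
{'key': [3, 2], 'val': [9, 8, 107], 'extra': [19, 13]}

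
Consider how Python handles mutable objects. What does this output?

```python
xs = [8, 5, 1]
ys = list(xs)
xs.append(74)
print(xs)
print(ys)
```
[8, 5, 1, 74]
[8, 5, 1]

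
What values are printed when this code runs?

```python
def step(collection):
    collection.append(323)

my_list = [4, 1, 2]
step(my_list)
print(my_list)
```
[4, 1, 2, 323]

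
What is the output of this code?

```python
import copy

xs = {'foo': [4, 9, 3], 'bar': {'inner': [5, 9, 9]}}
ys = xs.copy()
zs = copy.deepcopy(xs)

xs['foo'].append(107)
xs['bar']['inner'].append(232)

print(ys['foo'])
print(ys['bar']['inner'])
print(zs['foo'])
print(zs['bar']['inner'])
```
[4, 9, 3, 107]
[5, 9, 9, 232]
[4, 9, 3]
[5, 9, 9]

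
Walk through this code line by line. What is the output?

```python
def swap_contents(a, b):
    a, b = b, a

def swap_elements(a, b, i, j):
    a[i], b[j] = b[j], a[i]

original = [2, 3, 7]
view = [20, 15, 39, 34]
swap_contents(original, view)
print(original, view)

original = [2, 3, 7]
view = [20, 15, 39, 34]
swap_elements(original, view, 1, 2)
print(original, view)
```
[2, 3, 7] [20, 15, 39, 34]
[2, 39, 7] [20, 15, 3, 34]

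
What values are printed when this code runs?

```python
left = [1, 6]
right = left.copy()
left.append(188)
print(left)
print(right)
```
[1, 6, 188]
[1, 6]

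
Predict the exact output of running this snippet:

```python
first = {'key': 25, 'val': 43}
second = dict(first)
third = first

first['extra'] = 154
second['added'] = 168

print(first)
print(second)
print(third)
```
{'key': 25, 'val': 43, 'extra': 154}
{'key': 25, 'val': 43, 'added': 168}
{'key': 25, 'val': 43, 'extra': 154}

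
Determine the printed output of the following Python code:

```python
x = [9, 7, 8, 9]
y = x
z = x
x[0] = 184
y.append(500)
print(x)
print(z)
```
[184, 7, 8, 9, 500]
[184, 7, 8, 9, 500]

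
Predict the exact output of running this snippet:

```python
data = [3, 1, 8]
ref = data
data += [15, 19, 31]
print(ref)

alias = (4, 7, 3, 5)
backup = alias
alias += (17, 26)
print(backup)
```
[3, 1, 8, 15, 19, 31]
(4, 7, 3, 5)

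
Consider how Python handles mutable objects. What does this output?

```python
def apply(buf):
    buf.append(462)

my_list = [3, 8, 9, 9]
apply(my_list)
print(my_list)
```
[3, 8, 9, 9, 462]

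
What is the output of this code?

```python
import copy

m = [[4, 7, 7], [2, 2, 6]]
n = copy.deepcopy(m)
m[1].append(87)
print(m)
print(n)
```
[[4, 7, 7], [2, 2, 6, 87]]
[[4, 7, 7], [2, 2, 6]]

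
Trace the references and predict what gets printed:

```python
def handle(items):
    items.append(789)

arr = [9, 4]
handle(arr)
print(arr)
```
[9, 4, 789]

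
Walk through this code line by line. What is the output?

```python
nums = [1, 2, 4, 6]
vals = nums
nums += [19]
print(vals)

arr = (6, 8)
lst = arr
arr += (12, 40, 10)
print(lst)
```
[1, 2, 4, 6, 19]
(6, 8)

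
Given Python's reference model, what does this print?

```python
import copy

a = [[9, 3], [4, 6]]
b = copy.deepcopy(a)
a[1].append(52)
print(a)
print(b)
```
[[9, 3], [4, 6, 52]]
[[9, 3], [4, 6]]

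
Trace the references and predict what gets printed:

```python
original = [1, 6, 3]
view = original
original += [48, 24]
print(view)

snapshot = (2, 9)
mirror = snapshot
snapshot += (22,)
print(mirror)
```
[1, 6, 3, 48, 24]
(2, 9)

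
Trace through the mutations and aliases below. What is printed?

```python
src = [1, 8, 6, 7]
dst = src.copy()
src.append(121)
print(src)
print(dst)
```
[1, 8, 6, 7, 121]
[1, 8, 6, 7]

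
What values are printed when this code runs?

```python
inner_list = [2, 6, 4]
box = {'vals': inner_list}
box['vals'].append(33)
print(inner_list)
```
[2, 6, 4, 33]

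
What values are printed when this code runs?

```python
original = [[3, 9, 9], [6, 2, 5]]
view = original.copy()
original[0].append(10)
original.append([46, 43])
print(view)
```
[[3, 9, 9, 10], [6, 2, 5]]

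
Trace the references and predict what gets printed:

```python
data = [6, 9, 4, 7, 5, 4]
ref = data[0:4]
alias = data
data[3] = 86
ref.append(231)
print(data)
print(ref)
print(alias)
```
[6, 9, 4, 86, 5, 4]
[6, 9, 4, 7, 231]
[6, 9, 4, 86, 5, 4]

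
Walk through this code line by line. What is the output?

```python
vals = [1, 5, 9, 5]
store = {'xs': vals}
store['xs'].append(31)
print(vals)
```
[1, 5, 9, 5, 31]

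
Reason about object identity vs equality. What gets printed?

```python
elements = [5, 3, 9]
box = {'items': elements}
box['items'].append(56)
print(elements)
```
[5, 3, 9, 56]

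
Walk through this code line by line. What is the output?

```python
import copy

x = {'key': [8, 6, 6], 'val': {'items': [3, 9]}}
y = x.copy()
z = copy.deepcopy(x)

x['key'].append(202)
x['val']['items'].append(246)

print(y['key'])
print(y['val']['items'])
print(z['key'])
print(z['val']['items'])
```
[8, 6, 6, 202]
[3, 9, 246]
[8, 6, 6]
[3, 9]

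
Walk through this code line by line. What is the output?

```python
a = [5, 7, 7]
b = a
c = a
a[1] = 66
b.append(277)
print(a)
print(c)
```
[5, 66, 7, 277]
[5, 66, 7, 277]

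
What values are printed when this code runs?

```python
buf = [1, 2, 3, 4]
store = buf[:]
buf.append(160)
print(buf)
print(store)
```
[1, 2, 3, 4, 160]
[1, 2, 3, 4]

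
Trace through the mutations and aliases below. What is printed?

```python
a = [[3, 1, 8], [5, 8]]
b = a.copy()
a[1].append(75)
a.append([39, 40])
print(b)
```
[[3, 1, 8], [5, 8, 75]]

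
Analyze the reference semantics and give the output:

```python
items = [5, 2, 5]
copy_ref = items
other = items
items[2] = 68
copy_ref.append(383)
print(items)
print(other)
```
[5, 2, 68, 383]
[5, 2, 68, 383]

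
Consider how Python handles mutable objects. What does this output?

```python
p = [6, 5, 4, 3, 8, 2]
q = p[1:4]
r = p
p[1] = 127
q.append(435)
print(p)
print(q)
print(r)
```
[6, 127, 4, 3, 8, 2]
[5, 4, 3, 435]
[6, 127, 4, 3, 8, 2]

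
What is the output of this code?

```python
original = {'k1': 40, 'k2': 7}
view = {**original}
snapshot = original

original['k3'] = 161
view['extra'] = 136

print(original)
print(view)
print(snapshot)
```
{'k1': 40, 'k2': 7, 'k3': 161}
{'k1': 40, 'k2': 7, 'extra': 136}
{'k1': 40, 'k2': 7, 'k3': 161}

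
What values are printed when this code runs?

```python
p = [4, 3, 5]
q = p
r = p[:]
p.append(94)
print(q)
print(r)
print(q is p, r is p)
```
[4, 3, 5, 94]
[4, 3, 5]
True False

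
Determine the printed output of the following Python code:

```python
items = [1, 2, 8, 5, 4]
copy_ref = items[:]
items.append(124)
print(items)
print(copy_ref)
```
[1, 2, 8, 5, 4, 124]
[1, 2, 8, 5, 4]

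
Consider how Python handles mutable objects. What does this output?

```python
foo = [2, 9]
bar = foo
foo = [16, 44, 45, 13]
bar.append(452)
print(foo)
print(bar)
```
[16, 44, 45, 13]
[2, 9, 452]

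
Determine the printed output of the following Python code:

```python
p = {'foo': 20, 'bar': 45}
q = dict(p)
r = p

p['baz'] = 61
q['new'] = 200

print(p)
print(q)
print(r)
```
{'foo': 20, 'bar': 45, 'baz': 61}
{'foo': 20, 'bar': 45, 'new': 200}
{'foo': 20, 'bar': 45, 'baz': 61}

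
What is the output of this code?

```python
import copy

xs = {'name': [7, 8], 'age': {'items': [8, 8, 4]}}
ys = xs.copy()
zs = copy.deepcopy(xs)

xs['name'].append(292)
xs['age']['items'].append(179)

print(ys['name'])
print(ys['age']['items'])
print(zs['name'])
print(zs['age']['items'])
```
[7, 8, 292]
[8, 8, 4, 179]
[7, 8]
[8, 8, 4]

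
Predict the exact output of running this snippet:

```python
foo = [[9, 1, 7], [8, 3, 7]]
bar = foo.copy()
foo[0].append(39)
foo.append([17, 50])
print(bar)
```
[[9, 1, 7, 39], [8, 3, 7]]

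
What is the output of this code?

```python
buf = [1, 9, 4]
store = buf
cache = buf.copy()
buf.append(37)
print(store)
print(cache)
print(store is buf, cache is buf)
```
[1, 9, 4, 37]
[1, 9, 4]
True False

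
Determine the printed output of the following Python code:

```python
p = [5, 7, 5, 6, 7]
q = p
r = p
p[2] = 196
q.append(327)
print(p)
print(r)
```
[5, 7, 196, 6, 7, 327]
[5, 7, 196, 6, 7, 327]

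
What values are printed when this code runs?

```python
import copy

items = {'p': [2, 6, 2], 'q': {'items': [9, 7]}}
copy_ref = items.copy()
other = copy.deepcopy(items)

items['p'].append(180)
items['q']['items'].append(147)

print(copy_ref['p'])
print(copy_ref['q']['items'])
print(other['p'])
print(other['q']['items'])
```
[2, 6, 2, 180]
[9, 7, 147]
[2, 6, 2]
[9, 7]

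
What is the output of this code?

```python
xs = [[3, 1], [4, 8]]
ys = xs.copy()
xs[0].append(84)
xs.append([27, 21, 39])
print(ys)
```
[[3, 1, 84], [4, 8]]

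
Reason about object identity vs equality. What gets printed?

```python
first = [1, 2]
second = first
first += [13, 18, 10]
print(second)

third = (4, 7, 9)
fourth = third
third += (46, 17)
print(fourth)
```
[1, 2, 13, 18, 10]
(4, 7, 9)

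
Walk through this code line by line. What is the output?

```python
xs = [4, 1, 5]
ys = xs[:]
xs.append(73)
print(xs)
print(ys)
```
[4, 1, 5, 73]
[4, 1, 5]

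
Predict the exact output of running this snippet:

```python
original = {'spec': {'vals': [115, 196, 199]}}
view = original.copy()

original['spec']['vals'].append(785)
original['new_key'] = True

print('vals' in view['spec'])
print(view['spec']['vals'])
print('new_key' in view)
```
True
[115, 196, 199, 785]
False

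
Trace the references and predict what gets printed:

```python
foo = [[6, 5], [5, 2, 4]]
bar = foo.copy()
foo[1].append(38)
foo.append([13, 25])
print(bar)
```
[[6, 5], [5, 2, 4, 38]]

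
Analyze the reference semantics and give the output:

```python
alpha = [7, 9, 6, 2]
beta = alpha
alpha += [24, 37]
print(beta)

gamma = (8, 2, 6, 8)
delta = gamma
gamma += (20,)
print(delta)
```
[7, 9, 6, 2, 24, 37]
(8, 2, 6, 8)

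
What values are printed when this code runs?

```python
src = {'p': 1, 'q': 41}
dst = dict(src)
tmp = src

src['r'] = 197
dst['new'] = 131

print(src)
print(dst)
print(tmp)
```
{'p': 1, 'q': 41, 'r': 197}
{'p': 1, 'q': 41, 'new': 131}
{'p': 1, 'q': 41, 'r': 197}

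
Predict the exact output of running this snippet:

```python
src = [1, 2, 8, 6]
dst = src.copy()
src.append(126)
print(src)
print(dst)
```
[1, 2, 8, 6, 126]
[1, 2, 8, 6]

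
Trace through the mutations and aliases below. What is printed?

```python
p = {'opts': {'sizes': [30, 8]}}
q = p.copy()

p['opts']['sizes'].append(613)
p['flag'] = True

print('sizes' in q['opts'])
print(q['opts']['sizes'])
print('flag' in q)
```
True
[30, 8, 613]
False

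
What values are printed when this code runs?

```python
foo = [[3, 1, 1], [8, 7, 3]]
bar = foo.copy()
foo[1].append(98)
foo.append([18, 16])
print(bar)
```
[[3, 1, 1], [8, 7, 3, 98]]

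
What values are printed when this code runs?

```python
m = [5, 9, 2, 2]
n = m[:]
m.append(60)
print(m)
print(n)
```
[5, 9, 2, 2, 60]
[5, 9, 2, 2]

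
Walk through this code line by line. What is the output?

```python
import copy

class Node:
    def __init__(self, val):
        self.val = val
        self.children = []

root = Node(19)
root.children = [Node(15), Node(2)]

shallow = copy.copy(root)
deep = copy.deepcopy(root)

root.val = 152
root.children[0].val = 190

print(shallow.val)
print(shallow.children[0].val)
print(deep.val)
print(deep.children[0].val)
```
19
190
19
15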